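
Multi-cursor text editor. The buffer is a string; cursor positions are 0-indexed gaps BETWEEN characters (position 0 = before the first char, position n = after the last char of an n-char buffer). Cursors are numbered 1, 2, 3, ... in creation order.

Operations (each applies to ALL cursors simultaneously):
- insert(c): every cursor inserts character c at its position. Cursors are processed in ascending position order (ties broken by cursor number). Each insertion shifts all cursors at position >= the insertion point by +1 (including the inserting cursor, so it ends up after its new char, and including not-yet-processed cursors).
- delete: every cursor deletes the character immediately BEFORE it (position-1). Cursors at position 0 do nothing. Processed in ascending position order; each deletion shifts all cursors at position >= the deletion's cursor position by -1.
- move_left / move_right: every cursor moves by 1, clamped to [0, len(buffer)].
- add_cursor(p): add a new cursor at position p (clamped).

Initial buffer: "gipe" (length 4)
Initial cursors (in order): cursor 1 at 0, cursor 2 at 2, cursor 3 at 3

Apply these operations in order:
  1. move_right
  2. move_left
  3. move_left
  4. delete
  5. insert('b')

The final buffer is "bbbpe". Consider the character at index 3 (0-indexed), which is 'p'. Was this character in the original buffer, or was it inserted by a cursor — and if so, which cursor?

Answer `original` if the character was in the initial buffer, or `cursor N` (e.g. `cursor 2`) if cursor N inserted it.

Answer: original

Derivation:
After op 1 (move_right): buffer="gipe" (len 4), cursors c1@1 c2@3 c3@4, authorship ....
After op 2 (move_left): buffer="gipe" (len 4), cursors c1@0 c2@2 c3@3, authorship ....
After op 3 (move_left): buffer="gipe" (len 4), cursors c1@0 c2@1 c3@2, authorship ....
After op 4 (delete): buffer="pe" (len 2), cursors c1@0 c2@0 c3@0, authorship ..
After op 5 (insert('b')): buffer="bbbpe" (len 5), cursors c1@3 c2@3 c3@3, authorship 123..
Authorship (.=original, N=cursor N): 1 2 3 . .
Index 3: author = original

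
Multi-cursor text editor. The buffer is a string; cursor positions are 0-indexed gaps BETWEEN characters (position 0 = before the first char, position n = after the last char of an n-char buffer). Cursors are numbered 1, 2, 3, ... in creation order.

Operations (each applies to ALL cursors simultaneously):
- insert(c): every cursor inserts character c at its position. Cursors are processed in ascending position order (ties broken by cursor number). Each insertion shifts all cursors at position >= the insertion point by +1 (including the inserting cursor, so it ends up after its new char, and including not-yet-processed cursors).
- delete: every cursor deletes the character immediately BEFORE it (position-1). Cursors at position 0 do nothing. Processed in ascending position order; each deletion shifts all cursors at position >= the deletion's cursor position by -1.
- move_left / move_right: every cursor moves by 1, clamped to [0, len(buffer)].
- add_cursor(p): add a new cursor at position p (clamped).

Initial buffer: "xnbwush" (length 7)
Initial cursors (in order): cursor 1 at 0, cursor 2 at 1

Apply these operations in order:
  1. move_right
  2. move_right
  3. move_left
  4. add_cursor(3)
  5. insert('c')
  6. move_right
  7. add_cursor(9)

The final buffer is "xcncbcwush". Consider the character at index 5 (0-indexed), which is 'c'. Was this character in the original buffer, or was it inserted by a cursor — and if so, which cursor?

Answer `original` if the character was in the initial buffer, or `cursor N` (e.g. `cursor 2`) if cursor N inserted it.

Answer: cursor 3

Derivation:
After op 1 (move_right): buffer="xnbwush" (len 7), cursors c1@1 c2@2, authorship .......
After op 2 (move_right): buffer="xnbwush" (len 7), cursors c1@2 c2@3, authorship .......
After op 3 (move_left): buffer="xnbwush" (len 7), cursors c1@1 c2@2, authorship .......
After op 4 (add_cursor(3)): buffer="xnbwush" (len 7), cursors c1@1 c2@2 c3@3, authorship .......
After op 5 (insert('c')): buffer="xcncbcwush" (len 10), cursors c1@2 c2@4 c3@6, authorship .1.2.3....
After op 6 (move_right): buffer="xcncbcwush" (len 10), cursors c1@3 c2@5 c3@7, authorship .1.2.3....
After op 7 (add_cursor(9)): buffer="xcncbcwush" (len 10), cursors c1@3 c2@5 c3@7 c4@9, authorship .1.2.3....
Authorship (.=original, N=cursor N): . 1 . 2 . 3 . . . .
Index 5: author = 3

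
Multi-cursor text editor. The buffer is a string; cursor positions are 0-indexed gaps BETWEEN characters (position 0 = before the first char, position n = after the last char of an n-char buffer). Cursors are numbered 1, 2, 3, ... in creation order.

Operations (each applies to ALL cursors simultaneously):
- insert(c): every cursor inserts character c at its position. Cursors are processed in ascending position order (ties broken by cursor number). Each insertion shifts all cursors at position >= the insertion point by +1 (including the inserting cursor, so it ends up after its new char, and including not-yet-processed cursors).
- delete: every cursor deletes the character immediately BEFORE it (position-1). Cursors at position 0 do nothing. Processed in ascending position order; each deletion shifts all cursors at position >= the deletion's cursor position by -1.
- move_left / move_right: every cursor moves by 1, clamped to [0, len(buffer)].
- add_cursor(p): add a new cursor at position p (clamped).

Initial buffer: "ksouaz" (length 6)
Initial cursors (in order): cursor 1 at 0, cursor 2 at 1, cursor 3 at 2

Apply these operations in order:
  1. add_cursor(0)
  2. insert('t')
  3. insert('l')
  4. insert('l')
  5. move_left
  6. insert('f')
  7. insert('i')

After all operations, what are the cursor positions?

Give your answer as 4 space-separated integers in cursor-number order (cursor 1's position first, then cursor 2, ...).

After op 1 (add_cursor(0)): buffer="ksouaz" (len 6), cursors c1@0 c4@0 c2@1 c3@2, authorship ......
After op 2 (insert('t')): buffer="ttktstouaz" (len 10), cursors c1@2 c4@2 c2@4 c3@6, authorship 14.2.3....
After op 3 (insert('l')): buffer="ttllktlstlouaz" (len 14), cursors c1@4 c4@4 c2@7 c3@10, authorship 1414.22.33....
After op 4 (insert('l')): buffer="ttllllktllstllouaz" (len 18), cursors c1@6 c4@6 c2@10 c3@14, authorship 141414.222.333....
After op 5 (move_left): buffer="ttllllktllstllouaz" (len 18), cursors c1@5 c4@5 c2@9 c3@13, authorship 141414.222.333....
After op 6 (insert('f')): buffer="ttlllfflktlflstlflouaz" (len 22), cursors c1@7 c4@7 c2@12 c3@17, authorship 14141144.2222.3333....
After op 7 (insert('i')): buffer="ttlllffiilktlfilstlfilouaz" (len 26), cursors c1@9 c4@9 c2@15 c3@21, authorship 1414114144.22222.33333....

Answer: 9 15 21 9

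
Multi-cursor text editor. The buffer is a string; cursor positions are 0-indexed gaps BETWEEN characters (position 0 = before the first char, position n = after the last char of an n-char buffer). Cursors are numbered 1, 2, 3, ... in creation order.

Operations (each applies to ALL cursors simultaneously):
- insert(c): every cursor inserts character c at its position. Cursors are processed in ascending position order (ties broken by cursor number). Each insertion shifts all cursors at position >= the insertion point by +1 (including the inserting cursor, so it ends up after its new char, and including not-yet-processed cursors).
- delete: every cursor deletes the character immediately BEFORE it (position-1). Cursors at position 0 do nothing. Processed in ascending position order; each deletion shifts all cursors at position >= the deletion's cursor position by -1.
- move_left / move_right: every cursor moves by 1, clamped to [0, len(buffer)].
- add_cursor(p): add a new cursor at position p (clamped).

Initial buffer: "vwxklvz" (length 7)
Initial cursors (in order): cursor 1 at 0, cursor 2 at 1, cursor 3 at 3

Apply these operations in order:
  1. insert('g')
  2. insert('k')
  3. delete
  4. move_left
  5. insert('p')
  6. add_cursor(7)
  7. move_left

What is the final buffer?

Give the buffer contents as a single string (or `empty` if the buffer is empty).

After op 1 (insert('g')): buffer="gvgwxgklvz" (len 10), cursors c1@1 c2@3 c3@6, authorship 1.2..3....
After op 2 (insert('k')): buffer="gkvgkwxgkklvz" (len 13), cursors c1@2 c2@5 c3@9, authorship 11.22..33....
After op 3 (delete): buffer="gvgwxgklvz" (len 10), cursors c1@1 c2@3 c3@6, authorship 1.2..3....
After op 4 (move_left): buffer="gvgwxgklvz" (len 10), cursors c1@0 c2@2 c3@5, authorship 1.2..3....
After op 5 (insert('p')): buffer="pgvpgwxpgklvz" (len 13), cursors c1@1 c2@4 c3@8, authorship 11.22..33....
After op 6 (add_cursor(7)): buffer="pgvpgwxpgklvz" (len 13), cursors c1@1 c2@4 c4@7 c3@8, authorship 11.22..33....
After op 7 (move_left): buffer="pgvpgwxpgklvz" (len 13), cursors c1@0 c2@3 c4@6 c3@7, authorship 11.22..33....

Answer: pgvpgwxpgklvz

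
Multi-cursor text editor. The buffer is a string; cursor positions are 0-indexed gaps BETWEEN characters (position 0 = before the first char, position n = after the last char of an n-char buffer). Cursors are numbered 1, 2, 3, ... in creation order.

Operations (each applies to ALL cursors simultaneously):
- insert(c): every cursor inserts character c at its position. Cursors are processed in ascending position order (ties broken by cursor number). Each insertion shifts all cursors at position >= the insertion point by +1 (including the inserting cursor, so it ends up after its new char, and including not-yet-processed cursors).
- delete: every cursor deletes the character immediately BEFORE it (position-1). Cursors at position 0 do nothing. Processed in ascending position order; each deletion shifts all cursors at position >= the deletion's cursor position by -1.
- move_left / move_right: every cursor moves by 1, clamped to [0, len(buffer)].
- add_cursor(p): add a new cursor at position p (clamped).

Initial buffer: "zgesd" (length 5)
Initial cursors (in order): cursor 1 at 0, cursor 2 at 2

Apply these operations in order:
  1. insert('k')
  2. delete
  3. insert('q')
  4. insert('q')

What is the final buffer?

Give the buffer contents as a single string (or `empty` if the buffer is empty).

Answer: qqzgqqesd

Derivation:
After op 1 (insert('k')): buffer="kzgkesd" (len 7), cursors c1@1 c2@4, authorship 1..2...
After op 2 (delete): buffer="zgesd" (len 5), cursors c1@0 c2@2, authorship .....
After op 3 (insert('q')): buffer="qzgqesd" (len 7), cursors c1@1 c2@4, authorship 1..2...
After op 4 (insert('q')): buffer="qqzgqqesd" (len 9), cursors c1@2 c2@6, authorship 11..22...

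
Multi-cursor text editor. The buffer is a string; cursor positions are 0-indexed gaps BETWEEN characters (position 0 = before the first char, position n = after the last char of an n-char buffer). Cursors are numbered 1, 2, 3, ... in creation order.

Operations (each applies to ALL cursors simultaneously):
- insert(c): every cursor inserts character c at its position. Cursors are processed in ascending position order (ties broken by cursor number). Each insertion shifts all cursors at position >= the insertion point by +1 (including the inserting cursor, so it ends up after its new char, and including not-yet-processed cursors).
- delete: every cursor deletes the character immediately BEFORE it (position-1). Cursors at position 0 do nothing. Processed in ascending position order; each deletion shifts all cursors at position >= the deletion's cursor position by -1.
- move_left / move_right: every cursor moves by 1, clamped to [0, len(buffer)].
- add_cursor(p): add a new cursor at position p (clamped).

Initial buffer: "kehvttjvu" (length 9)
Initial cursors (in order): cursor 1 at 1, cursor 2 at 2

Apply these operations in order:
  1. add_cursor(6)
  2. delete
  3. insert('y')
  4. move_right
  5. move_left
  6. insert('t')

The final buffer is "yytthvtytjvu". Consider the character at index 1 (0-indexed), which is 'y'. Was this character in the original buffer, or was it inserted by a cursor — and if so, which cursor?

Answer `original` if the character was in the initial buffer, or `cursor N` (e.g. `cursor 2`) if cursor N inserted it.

After op 1 (add_cursor(6)): buffer="kehvttjvu" (len 9), cursors c1@1 c2@2 c3@6, authorship .........
After op 2 (delete): buffer="hvtjvu" (len 6), cursors c1@0 c2@0 c3@3, authorship ......
After op 3 (insert('y')): buffer="yyhvtyjvu" (len 9), cursors c1@2 c2@2 c3@6, authorship 12...3...
After op 4 (move_right): buffer="yyhvtyjvu" (len 9), cursors c1@3 c2@3 c3@7, authorship 12...3...
After op 5 (move_left): buffer="yyhvtyjvu" (len 9), cursors c1@2 c2@2 c3@6, authorship 12...3...
After op 6 (insert('t')): buffer="yytthvtytjvu" (len 12), cursors c1@4 c2@4 c3@9, authorship 1212...33...
Authorship (.=original, N=cursor N): 1 2 1 2 . . . 3 3 . . .
Index 1: author = 2

Answer: cursor 2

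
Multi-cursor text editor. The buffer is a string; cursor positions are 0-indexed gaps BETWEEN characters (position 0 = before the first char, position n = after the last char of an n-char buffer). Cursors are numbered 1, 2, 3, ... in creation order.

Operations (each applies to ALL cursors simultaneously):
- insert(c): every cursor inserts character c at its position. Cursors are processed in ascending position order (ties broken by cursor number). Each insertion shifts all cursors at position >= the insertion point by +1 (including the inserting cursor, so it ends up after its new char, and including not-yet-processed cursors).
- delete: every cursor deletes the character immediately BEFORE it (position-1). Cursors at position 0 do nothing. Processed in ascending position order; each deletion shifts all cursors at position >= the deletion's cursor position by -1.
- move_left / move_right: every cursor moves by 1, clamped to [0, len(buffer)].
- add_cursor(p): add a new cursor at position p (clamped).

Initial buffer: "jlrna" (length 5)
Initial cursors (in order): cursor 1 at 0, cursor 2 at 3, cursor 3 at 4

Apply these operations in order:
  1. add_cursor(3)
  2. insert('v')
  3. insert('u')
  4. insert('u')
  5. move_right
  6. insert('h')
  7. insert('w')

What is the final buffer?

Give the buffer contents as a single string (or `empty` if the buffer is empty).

After op 1 (add_cursor(3)): buffer="jlrna" (len 5), cursors c1@0 c2@3 c4@3 c3@4, authorship .....
After op 2 (insert('v')): buffer="vjlrvvnva" (len 9), cursors c1@1 c2@6 c4@6 c3@8, authorship 1...24.3.
After op 3 (insert('u')): buffer="vujlrvvuunvua" (len 13), cursors c1@2 c2@9 c4@9 c3@12, authorship 11...2424.33.
After op 4 (insert('u')): buffer="vuujlrvvuuuunvuua" (len 17), cursors c1@3 c2@12 c4@12 c3@16, authorship 111...242424.333.
After op 5 (move_right): buffer="vuujlrvvuuuunvuua" (len 17), cursors c1@4 c2@13 c4@13 c3@17, authorship 111...242424.333.
After op 6 (insert('h')): buffer="vuujhlrvvuuuunhhvuuah" (len 21), cursors c1@5 c2@16 c4@16 c3@21, authorship 111.1..242424.24333.3
After op 7 (insert('w')): buffer="vuujhwlrvvuuuunhhwwvuuahw" (len 25), cursors c1@6 c2@19 c4@19 c3@25, authorship 111.11..242424.2424333.33

Answer: vuujhwlrvvuuuunhhwwvuuahw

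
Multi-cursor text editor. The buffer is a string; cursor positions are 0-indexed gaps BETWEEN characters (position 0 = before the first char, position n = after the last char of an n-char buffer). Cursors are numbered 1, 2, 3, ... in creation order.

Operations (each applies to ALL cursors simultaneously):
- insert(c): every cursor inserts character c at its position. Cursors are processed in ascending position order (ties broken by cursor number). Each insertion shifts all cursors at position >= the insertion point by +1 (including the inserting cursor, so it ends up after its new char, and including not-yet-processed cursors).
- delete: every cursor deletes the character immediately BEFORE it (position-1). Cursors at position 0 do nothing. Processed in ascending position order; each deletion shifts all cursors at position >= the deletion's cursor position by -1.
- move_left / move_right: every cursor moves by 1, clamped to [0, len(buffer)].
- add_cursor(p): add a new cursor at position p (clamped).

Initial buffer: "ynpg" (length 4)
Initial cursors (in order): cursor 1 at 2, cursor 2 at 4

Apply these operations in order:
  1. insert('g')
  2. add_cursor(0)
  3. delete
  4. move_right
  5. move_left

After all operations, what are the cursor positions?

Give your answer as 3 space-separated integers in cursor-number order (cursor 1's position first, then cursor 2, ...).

Answer: 2 3 0

Derivation:
After op 1 (insert('g')): buffer="yngpgg" (len 6), cursors c1@3 c2@6, authorship ..1..2
After op 2 (add_cursor(0)): buffer="yngpgg" (len 6), cursors c3@0 c1@3 c2@6, authorship ..1..2
After op 3 (delete): buffer="ynpg" (len 4), cursors c3@0 c1@2 c2@4, authorship ....
After op 4 (move_right): buffer="ynpg" (len 4), cursors c3@1 c1@3 c2@4, authorship ....
After op 5 (move_left): buffer="ynpg" (len 4), cursors c3@0 c1@2 c2@3, authorship ....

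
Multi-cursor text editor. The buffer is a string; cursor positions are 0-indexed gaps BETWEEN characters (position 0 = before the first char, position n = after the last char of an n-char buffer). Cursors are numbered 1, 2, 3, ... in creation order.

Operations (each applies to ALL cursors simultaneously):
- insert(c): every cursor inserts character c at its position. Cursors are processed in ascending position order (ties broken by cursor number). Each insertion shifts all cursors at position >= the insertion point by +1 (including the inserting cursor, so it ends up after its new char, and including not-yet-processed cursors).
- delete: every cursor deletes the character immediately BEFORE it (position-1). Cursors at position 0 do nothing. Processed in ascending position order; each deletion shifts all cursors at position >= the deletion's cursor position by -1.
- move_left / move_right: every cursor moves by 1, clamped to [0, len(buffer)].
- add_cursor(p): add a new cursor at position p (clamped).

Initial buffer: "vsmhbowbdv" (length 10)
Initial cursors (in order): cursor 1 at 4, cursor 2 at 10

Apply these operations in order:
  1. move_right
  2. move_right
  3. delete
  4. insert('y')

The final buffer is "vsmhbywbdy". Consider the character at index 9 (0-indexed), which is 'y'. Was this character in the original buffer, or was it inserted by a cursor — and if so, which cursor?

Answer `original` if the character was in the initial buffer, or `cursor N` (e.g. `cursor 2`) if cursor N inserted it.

Answer: cursor 2

Derivation:
After op 1 (move_right): buffer="vsmhbowbdv" (len 10), cursors c1@5 c2@10, authorship ..........
After op 2 (move_right): buffer="vsmhbowbdv" (len 10), cursors c1@6 c2@10, authorship ..........
After op 3 (delete): buffer="vsmhbwbd" (len 8), cursors c1@5 c2@8, authorship ........
After op 4 (insert('y')): buffer="vsmhbywbdy" (len 10), cursors c1@6 c2@10, authorship .....1...2
Authorship (.=original, N=cursor N): . . . . . 1 . . . 2
Index 9: author = 2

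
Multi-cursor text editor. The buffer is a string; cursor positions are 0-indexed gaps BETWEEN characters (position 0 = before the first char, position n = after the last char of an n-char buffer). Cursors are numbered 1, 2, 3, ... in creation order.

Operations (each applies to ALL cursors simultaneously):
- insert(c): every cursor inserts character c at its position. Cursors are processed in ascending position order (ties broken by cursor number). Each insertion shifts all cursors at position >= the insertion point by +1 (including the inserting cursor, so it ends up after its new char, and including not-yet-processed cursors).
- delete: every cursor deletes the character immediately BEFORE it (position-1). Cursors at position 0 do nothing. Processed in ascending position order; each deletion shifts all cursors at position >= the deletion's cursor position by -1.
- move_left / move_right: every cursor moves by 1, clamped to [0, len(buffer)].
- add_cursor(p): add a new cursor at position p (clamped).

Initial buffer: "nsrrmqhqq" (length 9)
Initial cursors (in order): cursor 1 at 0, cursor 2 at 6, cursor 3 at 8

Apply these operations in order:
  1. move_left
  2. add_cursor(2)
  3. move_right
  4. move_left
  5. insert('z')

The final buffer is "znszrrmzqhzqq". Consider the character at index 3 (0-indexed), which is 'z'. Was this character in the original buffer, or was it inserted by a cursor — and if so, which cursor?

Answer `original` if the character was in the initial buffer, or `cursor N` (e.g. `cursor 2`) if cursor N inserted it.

After op 1 (move_left): buffer="nsrrmqhqq" (len 9), cursors c1@0 c2@5 c3@7, authorship .........
After op 2 (add_cursor(2)): buffer="nsrrmqhqq" (len 9), cursors c1@0 c4@2 c2@5 c3@7, authorship .........
After op 3 (move_right): buffer="nsrrmqhqq" (len 9), cursors c1@1 c4@3 c2@6 c3@8, authorship .........
After op 4 (move_left): buffer="nsrrmqhqq" (len 9), cursors c1@0 c4@2 c2@5 c3@7, authorship .........
After op 5 (insert('z')): buffer="znszrrmzqhzqq" (len 13), cursors c1@1 c4@4 c2@8 c3@11, authorship 1..4...2..3..
Authorship (.=original, N=cursor N): 1 . . 4 . . . 2 . . 3 . .
Index 3: author = 4

Answer: cursor 4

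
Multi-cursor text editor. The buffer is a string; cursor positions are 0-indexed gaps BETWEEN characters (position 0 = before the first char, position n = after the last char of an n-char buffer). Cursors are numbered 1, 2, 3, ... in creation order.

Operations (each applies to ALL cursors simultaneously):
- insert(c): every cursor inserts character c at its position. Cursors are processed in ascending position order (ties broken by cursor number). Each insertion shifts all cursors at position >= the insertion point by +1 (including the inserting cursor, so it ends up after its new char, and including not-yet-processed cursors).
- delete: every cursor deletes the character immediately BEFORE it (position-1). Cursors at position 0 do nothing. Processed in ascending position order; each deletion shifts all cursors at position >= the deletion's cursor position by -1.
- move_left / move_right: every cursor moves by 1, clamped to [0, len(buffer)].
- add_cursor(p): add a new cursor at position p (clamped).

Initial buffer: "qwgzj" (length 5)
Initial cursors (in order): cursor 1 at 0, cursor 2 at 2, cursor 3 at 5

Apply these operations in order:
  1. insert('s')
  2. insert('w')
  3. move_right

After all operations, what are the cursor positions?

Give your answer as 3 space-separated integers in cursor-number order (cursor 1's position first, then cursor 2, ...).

After op 1 (insert('s')): buffer="sqwsgzjs" (len 8), cursors c1@1 c2@4 c3@8, authorship 1..2...3
After op 2 (insert('w')): buffer="swqwswgzjsw" (len 11), cursors c1@2 c2@6 c3@11, authorship 11..22...33
After op 3 (move_right): buffer="swqwswgzjsw" (len 11), cursors c1@3 c2@7 c3@11, authorship 11..22...33

Answer: 3 7 11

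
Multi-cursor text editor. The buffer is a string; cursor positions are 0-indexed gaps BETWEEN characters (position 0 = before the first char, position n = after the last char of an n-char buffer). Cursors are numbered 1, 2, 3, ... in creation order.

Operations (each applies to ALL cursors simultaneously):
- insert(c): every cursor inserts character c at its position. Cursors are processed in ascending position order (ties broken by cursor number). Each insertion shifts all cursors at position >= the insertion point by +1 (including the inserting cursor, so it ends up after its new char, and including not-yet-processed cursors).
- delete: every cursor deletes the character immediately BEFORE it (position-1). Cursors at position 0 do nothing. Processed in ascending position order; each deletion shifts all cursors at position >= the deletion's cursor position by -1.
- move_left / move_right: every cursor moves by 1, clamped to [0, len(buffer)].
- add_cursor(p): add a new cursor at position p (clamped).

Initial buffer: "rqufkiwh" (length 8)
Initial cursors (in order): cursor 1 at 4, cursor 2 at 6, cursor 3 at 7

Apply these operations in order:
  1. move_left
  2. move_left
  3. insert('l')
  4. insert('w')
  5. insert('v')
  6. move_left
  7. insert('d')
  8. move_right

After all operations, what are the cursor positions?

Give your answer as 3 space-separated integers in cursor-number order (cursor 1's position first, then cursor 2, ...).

Answer: 6 12 17

Derivation:
After op 1 (move_left): buffer="rqufkiwh" (len 8), cursors c1@3 c2@5 c3@6, authorship ........
After op 2 (move_left): buffer="rqufkiwh" (len 8), cursors c1@2 c2@4 c3@5, authorship ........
After op 3 (insert('l')): buffer="rqluflkliwh" (len 11), cursors c1@3 c2@6 c3@8, authorship ..1..2.3...
After op 4 (insert('w')): buffer="rqlwuflwklwiwh" (len 14), cursors c1@4 c2@8 c3@11, authorship ..11..22.33...
After op 5 (insert('v')): buffer="rqlwvuflwvklwviwh" (len 17), cursors c1@5 c2@10 c3@14, authorship ..111..222.333...
After op 6 (move_left): buffer="rqlwvuflwvklwviwh" (len 17), cursors c1@4 c2@9 c3@13, authorship ..111..222.333...
After op 7 (insert('d')): buffer="rqlwdvuflwdvklwdviwh" (len 20), cursors c1@5 c2@11 c3@16, authorship ..1111..2222.3333...
After op 8 (move_right): buffer="rqlwdvuflwdvklwdviwh" (len 20), cursors c1@6 c2@12 c3@17, authorship ..1111..2222.3333...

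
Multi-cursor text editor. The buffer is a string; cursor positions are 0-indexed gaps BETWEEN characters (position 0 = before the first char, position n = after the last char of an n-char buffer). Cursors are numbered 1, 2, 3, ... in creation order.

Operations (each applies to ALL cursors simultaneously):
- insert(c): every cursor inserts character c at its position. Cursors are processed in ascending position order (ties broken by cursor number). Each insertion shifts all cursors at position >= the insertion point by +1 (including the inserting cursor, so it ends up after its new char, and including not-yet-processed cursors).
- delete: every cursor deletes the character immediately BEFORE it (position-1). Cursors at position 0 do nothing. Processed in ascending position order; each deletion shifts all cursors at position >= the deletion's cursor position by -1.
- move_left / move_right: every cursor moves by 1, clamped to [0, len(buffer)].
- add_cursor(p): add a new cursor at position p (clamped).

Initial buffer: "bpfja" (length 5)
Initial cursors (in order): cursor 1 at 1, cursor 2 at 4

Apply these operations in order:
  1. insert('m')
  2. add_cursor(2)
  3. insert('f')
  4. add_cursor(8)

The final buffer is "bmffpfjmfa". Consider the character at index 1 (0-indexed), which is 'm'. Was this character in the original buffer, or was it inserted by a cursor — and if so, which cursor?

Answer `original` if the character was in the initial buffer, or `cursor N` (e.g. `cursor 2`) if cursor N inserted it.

After op 1 (insert('m')): buffer="bmpfjma" (len 7), cursors c1@2 c2@6, authorship .1...2.
After op 2 (add_cursor(2)): buffer="bmpfjma" (len 7), cursors c1@2 c3@2 c2@6, authorship .1...2.
After op 3 (insert('f')): buffer="bmffpfjmfa" (len 10), cursors c1@4 c3@4 c2@9, authorship .113...22.
After op 4 (add_cursor(8)): buffer="bmffpfjmfa" (len 10), cursors c1@4 c3@4 c4@8 c2@9, authorship .113...22.
Authorship (.=original, N=cursor N): . 1 1 3 . . . 2 2 .
Index 1: author = 1

Answer: cursor 1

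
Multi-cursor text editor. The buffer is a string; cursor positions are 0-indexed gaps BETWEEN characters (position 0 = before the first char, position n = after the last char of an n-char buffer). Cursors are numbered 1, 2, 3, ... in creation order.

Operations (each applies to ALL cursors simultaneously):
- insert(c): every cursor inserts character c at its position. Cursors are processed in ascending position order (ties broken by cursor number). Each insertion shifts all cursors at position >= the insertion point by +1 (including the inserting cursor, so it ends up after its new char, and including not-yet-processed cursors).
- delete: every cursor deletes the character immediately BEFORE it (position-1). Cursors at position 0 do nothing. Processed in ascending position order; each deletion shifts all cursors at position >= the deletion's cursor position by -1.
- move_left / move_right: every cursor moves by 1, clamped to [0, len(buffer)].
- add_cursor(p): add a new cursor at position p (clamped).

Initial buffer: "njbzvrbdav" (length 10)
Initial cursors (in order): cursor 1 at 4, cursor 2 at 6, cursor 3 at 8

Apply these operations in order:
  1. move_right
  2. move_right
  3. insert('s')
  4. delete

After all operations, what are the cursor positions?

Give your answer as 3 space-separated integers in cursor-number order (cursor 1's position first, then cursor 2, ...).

Answer: 6 8 10

Derivation:
After op 1 (move_right): buffer="njbzvrbdav" (len 10), cursors c1@5 c2@7 c3@9, authorship ..........
After op 2 (move_right): buffer="njbzvrbdav" (len 10), cursors c1@6 c2@8 c3@10, authorship ..........
After op 3 (insert('s')): buffer="njbzvrsbdsavs" (len 13), cursors c1@7 c2@10 c3@13, authorship ......1..2..3
After op 4 (delete): buffer="njbzvrbdav" (len 10), cursors c1@6 c2@8 c3@10, authorship ..........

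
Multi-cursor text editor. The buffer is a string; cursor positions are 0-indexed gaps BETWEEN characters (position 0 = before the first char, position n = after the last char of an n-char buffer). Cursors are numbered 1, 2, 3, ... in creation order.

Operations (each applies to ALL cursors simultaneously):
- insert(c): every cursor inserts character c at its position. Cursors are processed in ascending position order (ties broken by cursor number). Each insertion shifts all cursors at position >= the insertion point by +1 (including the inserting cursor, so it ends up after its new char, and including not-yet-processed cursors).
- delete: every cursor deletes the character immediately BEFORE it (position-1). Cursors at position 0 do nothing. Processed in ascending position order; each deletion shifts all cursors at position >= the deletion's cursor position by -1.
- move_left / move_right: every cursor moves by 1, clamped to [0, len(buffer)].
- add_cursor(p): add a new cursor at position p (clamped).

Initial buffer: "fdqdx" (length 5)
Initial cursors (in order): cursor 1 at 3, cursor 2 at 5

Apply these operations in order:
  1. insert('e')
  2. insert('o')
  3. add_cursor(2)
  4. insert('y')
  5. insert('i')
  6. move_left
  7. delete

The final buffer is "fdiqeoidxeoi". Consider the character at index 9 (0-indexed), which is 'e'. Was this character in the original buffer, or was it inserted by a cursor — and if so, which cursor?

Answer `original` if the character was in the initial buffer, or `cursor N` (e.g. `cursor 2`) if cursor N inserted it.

Answer: cursor 2

Derivation:
After op 1 (insert('e')): buffer="fdqedxe" (len 7), cursors c1@4 c2@7, authorship ...1..2
After op 2 (insert('o')): buffer="fdqeodxeo" (len 9), cursors c1@5 c2@9, authorship ...11..22
After op 3 (add_cursor(2)): buffer="fdqeodxeo" (len 9), cursors c3@2 c1@5 c2@9, authorship ...11..22
After op 4 (insert('y')): buffer="fdyqeoydxeoy" (len 12), cursors c3@3 c1@7 c2@12, authorship ..3.111..222
After op 5 (insert('i')): buffer="fdyiqeoyidxeoyi" (len 15), cursors c3@4 c1@9 c2@15, authorship ..33.1111..2222
After op 6 (move_left): buffer="fdyiqeoyidxeoyi" (len 15), cursors c3@3 c1@8 c2@14, authorship ..33.1111..2222
After op 7 (delete): buffer="fdiqeoidxeoi" (len 12), cursors c3@2 c1@6 c2@11, authorship ..3.111..222
Authorship (.=original, N=cursor N): . . 3 . 1 1 1 . . 2 2 2
Index 9: author = 2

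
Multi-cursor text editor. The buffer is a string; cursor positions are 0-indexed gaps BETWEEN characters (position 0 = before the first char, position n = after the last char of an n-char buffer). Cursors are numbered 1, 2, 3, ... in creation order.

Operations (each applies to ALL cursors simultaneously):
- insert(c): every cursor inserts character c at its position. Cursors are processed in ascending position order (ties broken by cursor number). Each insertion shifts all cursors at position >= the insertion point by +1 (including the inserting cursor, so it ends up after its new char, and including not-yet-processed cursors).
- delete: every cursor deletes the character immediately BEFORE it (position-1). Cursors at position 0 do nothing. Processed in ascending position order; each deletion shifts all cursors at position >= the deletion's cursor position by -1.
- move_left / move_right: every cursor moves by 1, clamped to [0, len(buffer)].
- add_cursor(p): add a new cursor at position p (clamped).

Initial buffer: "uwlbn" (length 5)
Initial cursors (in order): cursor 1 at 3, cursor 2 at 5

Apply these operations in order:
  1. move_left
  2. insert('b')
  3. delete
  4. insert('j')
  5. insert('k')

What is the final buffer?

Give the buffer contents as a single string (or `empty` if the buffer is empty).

Answer: uwjklbjkn

Derivation:
After op 1 (move_left): buffer="uwlbn" (len 5), cursors c1@2 c2@4, authorship .....
After op 2 (insert('b')): buffer="uwblbbn" (len 7), cursors c1@3 c2@6, authorship ..1..2.
After op 3 (delete): buffer="uwlbn" (len 5), cursors c1@2 c2@4, authorship .....
After op 4 (insert('j')): buffer="uwjlbjn" (len 7), cursors c1@3 c2@6, authorship ..1..2.
After op 5 (insert('k')): buffer="uwjklbjkn" (len 9), cursors c1@4 c2@8, authorship ..11..22.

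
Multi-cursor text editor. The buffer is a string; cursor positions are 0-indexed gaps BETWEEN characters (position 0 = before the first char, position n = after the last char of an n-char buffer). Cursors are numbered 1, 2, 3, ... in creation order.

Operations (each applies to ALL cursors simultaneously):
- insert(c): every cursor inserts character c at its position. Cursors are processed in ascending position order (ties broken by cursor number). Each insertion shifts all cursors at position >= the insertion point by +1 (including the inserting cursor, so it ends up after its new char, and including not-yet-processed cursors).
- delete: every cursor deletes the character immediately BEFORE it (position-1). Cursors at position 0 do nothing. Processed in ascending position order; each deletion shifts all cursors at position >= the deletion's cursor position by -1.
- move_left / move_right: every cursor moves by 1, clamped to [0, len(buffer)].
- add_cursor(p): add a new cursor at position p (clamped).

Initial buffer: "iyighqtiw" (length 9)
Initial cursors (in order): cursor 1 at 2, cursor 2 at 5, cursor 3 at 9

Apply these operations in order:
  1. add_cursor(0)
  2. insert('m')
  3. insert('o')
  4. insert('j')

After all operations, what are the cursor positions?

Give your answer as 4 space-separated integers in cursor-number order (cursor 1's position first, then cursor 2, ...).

Answer: 8 14 21 3

Derivation:
After op 1 (add_cursor(0)): buffer="iyighqtiw" (len 9), cursors c4@0 c1@2 c2@5 c3@9, authorship .........
After op 2 (insert('m')): buffer="miymighmqtiwm" (len 13), cursors c4@1 c1@4 c2@8 c3@13, authorship 4..1...2....3
After op 3 (insert('o')): buffer="moiymoighmoqtiwmo" (len 17), cursors c4@2 c1@6 c2@11 c3@17, authorship 44..11...22....33
After op 4 (insert('j')): buffer="mojiymojighmojqtiwmoj" (len 21), cursors c4@3 c1@8 c2@14 c3@21, authorship 444..111...222....333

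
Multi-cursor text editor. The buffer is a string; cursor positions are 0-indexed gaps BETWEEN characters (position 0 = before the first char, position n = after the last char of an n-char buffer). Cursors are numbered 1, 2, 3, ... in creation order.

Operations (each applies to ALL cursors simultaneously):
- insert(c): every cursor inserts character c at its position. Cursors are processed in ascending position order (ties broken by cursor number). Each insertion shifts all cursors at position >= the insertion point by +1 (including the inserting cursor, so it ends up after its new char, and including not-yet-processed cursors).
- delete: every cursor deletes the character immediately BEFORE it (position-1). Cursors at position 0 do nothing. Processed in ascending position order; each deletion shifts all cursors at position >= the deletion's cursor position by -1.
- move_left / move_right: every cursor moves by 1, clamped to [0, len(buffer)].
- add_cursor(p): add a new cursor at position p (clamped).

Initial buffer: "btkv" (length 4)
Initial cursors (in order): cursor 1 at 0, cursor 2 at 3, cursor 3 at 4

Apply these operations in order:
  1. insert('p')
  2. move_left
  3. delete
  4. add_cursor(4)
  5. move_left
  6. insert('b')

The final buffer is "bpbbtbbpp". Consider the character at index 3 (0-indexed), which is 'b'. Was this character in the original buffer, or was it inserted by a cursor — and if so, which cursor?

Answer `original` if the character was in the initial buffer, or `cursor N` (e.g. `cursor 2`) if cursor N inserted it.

After op 1 (insert('p')): buffer="pbtkpvp" (len 7), cursors c1@1 c2@5 c3@7, authorship 1...2.3
After op 2 (move_left): buffer="pbtkpvp" (len 7), cursors c1@0 c2@4 c3@6, authorship 1...2.3
After op 3 (delete): buffer="pbtpp" (len 5), cursors c1@0 c2@3 c3@4, authorship 1..23
After op 4 (add_cursor(4)): buffer="pbtpp" (len 5), cursors c1@0 c2@3 c3@4 c4@4, authorship 1..23
After op 5 (move_left): buffer="pbtpp" (len 5), cursors c1@0 c2@2 c3@3 c4@3, authorship 1..23
After op 6 (insert('b')): buffer="bpbbtbbpp" (len 9), cursors c1@1 c2@4 c3@7 c4@7, authorship 11.2.3423
Authorship (.=original, N=cursor N): 1 1 . 2 . 3 4 2 3
Index 3: author = 2

Answer: cursor 2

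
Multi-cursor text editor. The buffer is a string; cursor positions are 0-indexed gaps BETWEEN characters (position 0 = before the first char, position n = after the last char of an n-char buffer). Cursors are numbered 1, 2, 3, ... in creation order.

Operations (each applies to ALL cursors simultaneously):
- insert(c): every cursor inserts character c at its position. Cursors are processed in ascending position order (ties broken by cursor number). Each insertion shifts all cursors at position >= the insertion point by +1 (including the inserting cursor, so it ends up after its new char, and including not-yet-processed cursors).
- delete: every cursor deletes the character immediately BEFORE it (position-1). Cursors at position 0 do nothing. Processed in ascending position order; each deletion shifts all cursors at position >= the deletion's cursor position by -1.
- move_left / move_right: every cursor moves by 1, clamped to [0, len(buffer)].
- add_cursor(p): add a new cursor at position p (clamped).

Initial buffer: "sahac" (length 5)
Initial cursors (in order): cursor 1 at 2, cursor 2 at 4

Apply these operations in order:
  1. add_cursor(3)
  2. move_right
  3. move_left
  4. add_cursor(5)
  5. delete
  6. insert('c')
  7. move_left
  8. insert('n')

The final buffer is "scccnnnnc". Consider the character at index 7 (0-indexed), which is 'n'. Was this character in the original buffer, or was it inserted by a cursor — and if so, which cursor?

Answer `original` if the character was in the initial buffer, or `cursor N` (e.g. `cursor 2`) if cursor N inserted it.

After op 1 (add_cursor(3)): buffer="sahac" (len 5), cursors c1@2 c3@3 c2@4, authorship .....
After op 2 (move_right): buffer="sahac" (len 5), cursors c1@3 c3@4 c2@5, authorship .....
After op 3 (move_left): buffer="sahac" (len 5), cursors c1@2 c3@3 c2@4, authorship .....
After op 4 (add_cursor(5)): buffer="sahac" (len 5), cursors c1@2 c3@3 c2@4 c4@5, authorship .....
After op 5 (delete): buffer="s" (len 1), cursors c1@1 c2@1 c3@1 c4@1, authorship .
After op 6 (insert('c')): buffer="scccc" (len 5), cursors c1@5 c2@5 c3@5 c4@5, authorship .1234
After op 7 (move_left): buffer="scccc" (len 5), cursors c1@4 c2@4 c3@4 c4@4, authorship .1234
After op 8 (insert('n')): buffer="scccnnnnc" (len 9), cursors c1@8 c2@8 c3@8 c4@8, authorship .12312344
Authorship (.=original, N=cursor N): . 1 2 3 1 2 3 4 4
Index 7: author = 4

Answer: cursor 4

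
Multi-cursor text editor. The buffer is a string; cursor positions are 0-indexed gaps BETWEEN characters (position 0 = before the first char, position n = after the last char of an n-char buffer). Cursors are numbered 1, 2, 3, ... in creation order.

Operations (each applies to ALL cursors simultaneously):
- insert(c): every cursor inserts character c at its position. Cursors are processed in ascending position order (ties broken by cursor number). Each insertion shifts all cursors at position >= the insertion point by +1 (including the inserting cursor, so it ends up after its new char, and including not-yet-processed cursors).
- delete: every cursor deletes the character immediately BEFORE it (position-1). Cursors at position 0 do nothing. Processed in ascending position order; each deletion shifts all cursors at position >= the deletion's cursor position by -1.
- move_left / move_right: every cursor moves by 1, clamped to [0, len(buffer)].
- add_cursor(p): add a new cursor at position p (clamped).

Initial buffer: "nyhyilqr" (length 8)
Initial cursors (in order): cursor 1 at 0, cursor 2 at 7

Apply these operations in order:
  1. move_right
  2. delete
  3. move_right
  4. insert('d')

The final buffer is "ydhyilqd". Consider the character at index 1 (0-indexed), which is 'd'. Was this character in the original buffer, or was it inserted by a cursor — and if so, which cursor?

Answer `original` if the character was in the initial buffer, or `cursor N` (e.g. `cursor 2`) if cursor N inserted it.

Answer: cursor 1

Derivation:
After op 1 (move_right): buffer="nyhyilqr" (len 8), cursors c1@1 c2@8, authorship ........
After op 2 (delete): buffer="yhyilq" (len 6), cursors c1@0 c2@6, authorship ......
After op 3 (move_right): buffer="yhyilq" (len 6), cursors c1@1 c2@6, authorship ......
After op 4 (insert('d')): buffer="ydhyilqd" (len 8), cursors c1@2 c2@8, authorship .1.....2
Authorship (.=original, N=cursor N): . 1 . . . . . 2
Index 1: author = 1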